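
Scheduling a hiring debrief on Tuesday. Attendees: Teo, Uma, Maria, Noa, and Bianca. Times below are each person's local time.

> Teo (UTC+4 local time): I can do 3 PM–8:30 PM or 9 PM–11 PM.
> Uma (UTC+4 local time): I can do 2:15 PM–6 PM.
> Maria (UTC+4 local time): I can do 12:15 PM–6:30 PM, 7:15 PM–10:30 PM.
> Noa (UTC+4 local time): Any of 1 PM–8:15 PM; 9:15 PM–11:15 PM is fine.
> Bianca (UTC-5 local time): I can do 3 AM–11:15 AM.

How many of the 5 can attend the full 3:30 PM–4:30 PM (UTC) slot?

Teo in UTC: 11:00-16:30, 17:00-19:00 (subtract 4h to convert from UTC+4).
Uma in UTC: 10:15-14:00 (subtract 4h to convert from UTC+4).
Maria in UTC: 08:15-14:30, 15:15-18:30 (subtract 4h to convert from UTC+4).
Noa in UTC: 09:00-16:15, 17:15-19:15 (subtract 4h to convert from UTC+4).
Bianca in UTC: 08:00-16:15 (add 5h to convert from UTC-5).
Teo and Maria can make the full 15:30-16:30 slot — that's 2.

2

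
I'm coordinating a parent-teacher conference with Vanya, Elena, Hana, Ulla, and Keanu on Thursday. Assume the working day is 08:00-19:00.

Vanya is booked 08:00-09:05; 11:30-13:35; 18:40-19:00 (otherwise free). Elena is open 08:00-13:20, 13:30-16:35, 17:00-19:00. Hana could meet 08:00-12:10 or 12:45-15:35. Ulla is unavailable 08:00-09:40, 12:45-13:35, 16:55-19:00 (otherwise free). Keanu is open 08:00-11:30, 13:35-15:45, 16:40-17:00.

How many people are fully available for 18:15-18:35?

Vanya free: 09:05-11:30, 13:35-18:40 (invert busy blocks within the working day).
Elena free: 08:00-13:20, 13:30-16:35, 17:00-19:00.
Hana free: 08:00-12:10, 12:45-15:35.
Ulla free: 09:40-12:45, 13:35-16:55 (invert busy blocks within the working day).
Keanu free: 08:00-11:30, 13:35-15:45, 16:40-17:00.
Vanya and Elena can make the full 18:15-18:35 slot — that's 2.

2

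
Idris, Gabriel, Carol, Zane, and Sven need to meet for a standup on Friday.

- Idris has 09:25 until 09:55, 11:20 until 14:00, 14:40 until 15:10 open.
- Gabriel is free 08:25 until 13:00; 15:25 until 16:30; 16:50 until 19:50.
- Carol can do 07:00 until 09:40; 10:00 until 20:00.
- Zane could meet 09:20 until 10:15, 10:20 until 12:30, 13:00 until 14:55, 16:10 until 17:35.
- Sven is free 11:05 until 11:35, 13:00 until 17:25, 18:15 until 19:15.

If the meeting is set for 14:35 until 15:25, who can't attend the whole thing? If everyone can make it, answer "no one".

Gabriel, Idris, Zane

Idris: not fully free for 14:35-15:25. Gabriel: not fully free for 14:35-15:25. Carol: free for 14:35-15:25. Zane: not fully free for 14:35-15:25. Sven: free for 14:35-15:25.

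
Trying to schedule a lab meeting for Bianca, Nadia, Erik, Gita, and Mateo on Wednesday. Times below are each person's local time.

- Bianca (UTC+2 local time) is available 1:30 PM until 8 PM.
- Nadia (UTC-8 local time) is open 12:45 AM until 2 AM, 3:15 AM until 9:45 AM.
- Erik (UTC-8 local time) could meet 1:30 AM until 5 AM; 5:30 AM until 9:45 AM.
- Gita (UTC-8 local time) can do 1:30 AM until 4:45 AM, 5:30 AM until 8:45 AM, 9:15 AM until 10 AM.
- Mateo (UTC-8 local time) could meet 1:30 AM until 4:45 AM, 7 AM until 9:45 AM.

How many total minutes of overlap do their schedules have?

Bianca in UTC: 11:30-18:00 (subtract 2h to convert from UTC+2).
Nadia in UTC: 08:45-10:00, 11:15-17:45 (add 8h to convert from UTC-8).
Erik in UTC: 09:30-13:00, 13:30-17:45 (add 8h to convert from UTC-8).
Gita in UTC: 09:30-12:45, 13:30-16:45, 17:15-18:00 (add 8h to convert from UTC-8).
Mateo in UTC: 09:30-12:45, 15:00-17:45 (add 8h to convert from UTC-8).
Bianca ∩ Nadia: 11:30-17:45.
Bianca ∩ Nadia ∩ Erik: 11:30-13:00, 13:30-17:45.
Bianca ∩ Nadia ∩ Erik ∩ Gita: 11:30-12:45, 13:30-16:45, 17:15-17:45.
Bianca ∩ Nadia ∩ Erik ∩ Gita ∩ Mateo: 11:30-12:45, 15:00-16:45, 17:15-17:45.
Summing the common windows: 75 + 105 + 30 = 210 minutes.

210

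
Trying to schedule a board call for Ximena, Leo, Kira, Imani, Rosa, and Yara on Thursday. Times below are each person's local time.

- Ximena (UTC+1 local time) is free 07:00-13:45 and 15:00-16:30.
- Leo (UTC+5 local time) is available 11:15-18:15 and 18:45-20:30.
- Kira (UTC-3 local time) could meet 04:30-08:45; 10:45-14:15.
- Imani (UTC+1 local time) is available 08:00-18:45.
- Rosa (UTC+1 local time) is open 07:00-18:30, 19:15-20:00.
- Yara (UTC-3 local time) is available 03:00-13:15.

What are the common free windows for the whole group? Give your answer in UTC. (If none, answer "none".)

Ximena in UTC: 06:00-12:45, 14:00-15:30 (subtract 1h to convert from UTC+1).
Leo in UTC: 06:15-13:15, 13:45-15:30 (subtract 5h to convert from UTC+5).
Kira in UTC: 07:30-11:45, 13:45-17:15 (add 3h to convert from UTC-3).
Imani in UTC: 07:00-17:45 (subtract 1h to convert from UTC+1).
Rosa in UTC: 06:00-17:30, 18:15-19:00 (subtract 1h to convert from UTC+1).
Yara in UTC: 06:00-16:15 (add 3h to convert from UTC-3).
Ximena ∩ Leo: 06:15-12:45, 14:00-15:30.
Ximena ∩ Leo ∩ Kira: 07:30-11:45, 14:00-15:30.
Ximena ∩ Leo ∩ Kira ∩ Imani: 07:30-11:45, 14:00-15:30.
Ximena ∩ Leo ∩ Kira ∩ Imani ∩ Rosa: 07:30-11:45, 14:00-15:30.
Ximena ∩ Leo ∩ Kira ∩ Imani ∩ Rosa ∩ Yara: 07:30-11:45, 14:00-15:30.

07:30-11:45, 14:00-15:30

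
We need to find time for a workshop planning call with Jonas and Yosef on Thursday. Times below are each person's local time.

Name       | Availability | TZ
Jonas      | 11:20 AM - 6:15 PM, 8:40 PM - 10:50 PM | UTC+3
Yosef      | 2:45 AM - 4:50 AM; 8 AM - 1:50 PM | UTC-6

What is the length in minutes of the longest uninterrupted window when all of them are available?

130

Jonas in UTC: 08:20-15:15, 17:40-19:50 (subtract 3h to convert from UTC+3).
Yosef in UTC: 08:45-10:50, 14:00-19:50 (add 6h to convert from UTC-6).
Jonas ∩ Yosef: 08:45-10:50, 14:00-15:15, 17:40-19:50.
The longest is 17:40-19:50 at 130 minutes.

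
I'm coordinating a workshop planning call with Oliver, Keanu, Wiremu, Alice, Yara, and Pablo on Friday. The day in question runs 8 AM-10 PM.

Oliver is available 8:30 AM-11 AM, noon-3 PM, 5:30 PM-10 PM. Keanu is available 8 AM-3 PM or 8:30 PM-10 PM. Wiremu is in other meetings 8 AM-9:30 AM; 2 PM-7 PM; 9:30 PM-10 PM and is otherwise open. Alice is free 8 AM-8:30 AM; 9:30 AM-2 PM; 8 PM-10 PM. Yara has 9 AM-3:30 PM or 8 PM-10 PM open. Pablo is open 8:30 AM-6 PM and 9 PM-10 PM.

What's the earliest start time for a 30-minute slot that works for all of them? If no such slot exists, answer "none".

09:30

Oliver free: 08:30-11:00, 12:00-15:00, 17:30-22:00.
Keanu free: 08:00-15:00, 20:30-22:00.
Wiremu free: 09:30-14:00, 19:00-21:30 (invert busy blocks within the working day).
Alice free: 08:00-08:30, 09:30-14:00, 20:00-22:00.
Yara free: 09:00-15:30, 20:00-22:00.
Pablo free: 08:30-18:00, 21:00-22:00.
Oliver ∩ Keanu: 08:30-11:00, 12:00-15:00, 20:30-22:00.
Oliver ∩ Keanu ∩ Wiremu: 09:30-11:00, 12:00-14:00, 20:30-21:30.
Oliver ∩ Keanu ∩ Wiremu ∩ Alice: 09:30-11:00, 12:00-14:00, 20:30-21:30.
Oliver ∩ Keanu ∩ Wiremu ∩ Alice ∩ Yara: 09:30-11:00, 12:00-14:00, 20:30-21:30.
Oliver ∩ Keanu ∩ Wiremu ∩ Alice ∩ Yara ∩ Pablo: 09:30-11:00, 12:00-14:00, 21:00-21:30.
Those are the intersection windows.
The first common window of at least 30 minutes is 09:30-11:00, so the earliest start is 09:30.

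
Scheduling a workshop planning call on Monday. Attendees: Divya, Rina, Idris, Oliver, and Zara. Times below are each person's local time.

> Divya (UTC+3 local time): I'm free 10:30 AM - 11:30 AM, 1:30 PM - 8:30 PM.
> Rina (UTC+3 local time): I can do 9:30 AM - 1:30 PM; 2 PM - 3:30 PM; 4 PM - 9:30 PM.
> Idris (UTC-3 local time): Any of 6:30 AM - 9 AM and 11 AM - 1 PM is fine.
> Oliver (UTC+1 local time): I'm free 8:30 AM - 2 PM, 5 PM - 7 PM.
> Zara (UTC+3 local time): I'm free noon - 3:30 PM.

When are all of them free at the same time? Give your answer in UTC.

Divya in UTC: 07:30-08:30, 10:30-17:30 (subtract 3h to convert from UTC+3).
Rina in UTC: 06:30-10:30, 11:00-12:30, 13:00-18:30 (subtract 3h to convert from UTC+3).
Idris in UTC: 09:30-12:00, 14:00-16:00 (add 3h to convert from UTC-3).
Oliver in UTC: 07:30-13:00, 16:00-18:00 (subtract 1h to convert from UTC+1).
Zara in UTC: 09:00-12:30 (subtract 3h to convert from UTC+3).
Divya ∩ Rina: 07:30-08:30, 11:00-12:30, 13:00-17:30.
Divya ∩ Rina ∩ Idris: 11:00-12:00, 14:00-16:00.
Divya ∩ Rina ∩ Idris ∩ Oliver: 11:00-12:00.
Divya ∩ Rina ∩ Idris ∩ Oliver ∩ Zara: 11:00-12:00.

11:00-12:00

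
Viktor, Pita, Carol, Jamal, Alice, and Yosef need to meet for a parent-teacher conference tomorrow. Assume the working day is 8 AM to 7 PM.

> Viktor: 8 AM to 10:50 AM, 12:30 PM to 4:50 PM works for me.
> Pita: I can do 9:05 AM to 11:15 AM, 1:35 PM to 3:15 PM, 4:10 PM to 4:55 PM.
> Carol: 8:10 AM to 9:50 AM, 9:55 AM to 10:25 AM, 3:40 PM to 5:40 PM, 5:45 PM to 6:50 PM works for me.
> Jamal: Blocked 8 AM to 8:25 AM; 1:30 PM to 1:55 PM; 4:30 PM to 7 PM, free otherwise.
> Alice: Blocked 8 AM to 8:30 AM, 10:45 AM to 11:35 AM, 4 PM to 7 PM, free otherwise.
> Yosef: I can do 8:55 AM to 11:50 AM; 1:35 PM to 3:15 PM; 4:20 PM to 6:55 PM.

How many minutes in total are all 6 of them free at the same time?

Viktor free: 08:00-10:50, 12:30-16:50.
Pita free: 09:05-11:15, 13:35-15:15, 16:10-16:55.
Carol free: 08:10-09:50, 09:55-10:25, 15:40-17:40, 17:45-18:50.
Jamal free: 08:25-13:30, 13:55-16:30 (invert busy blocks within the working day).
Alice free: 08:30-10:45, 11:35-16:00 (invert busy blocks within the working day).
Yosef free: 08:55-11:50, 13:35-15:15, 16:20-18:55.
Viktor ∩ Pita: 09:05-10:50, 13:35-15:15, 16:10-16:50.
Viktor ∩ Pita ∩ Carol: 09:05-09:50, 09:55-10:25, 16:10-16:50.
Viktor ∩ Pita ∩ Carol ∩ Jamal: 09:05-09:50, 09:55-10:25, 16:10-16:30.
Viktor ∩ Pita ∩ Carol ∩ Jamal ∩ Alice: 09:05-09:50, 09:55-10:25.
Viktor ∩ Pita ∩ Carol ∩ Jamal ∩ Alice ∩ Yosef: 09:05-09:50, 09:55-10:25.
Those are the intersection windows.
Summing the common windows: 45 + 30 = 75 minutes.

75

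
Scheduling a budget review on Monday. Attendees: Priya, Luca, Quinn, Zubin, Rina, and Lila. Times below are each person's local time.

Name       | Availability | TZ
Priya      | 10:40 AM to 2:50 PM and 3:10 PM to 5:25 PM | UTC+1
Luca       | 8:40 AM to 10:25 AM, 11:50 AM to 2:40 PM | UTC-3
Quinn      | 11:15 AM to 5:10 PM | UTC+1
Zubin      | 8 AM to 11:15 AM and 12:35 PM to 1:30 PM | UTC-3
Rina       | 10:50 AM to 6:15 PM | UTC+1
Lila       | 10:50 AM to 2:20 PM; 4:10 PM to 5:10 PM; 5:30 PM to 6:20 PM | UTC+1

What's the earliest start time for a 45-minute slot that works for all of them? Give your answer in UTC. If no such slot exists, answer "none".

11:40

Priya in UTC: 09:40-13:50, 14:10-16:25 (subtract 1h to convert from UTC+1).
Luca in UTC: 11:40-13:25, 14:50-17:40 (add 3h to convert from UTC-3).
Quinn in UTC: 10:15-16:10 (subtract 1h to convert from UTC+1).
Zubin in UTC: 11:00-14:15, 15:35-16:30 (add 3h to convert from UTC-3).
Rina in UTC: 09:50-17:15 (subtract 1h to convert from UTC+1).
Lila in UTC: 09:50-13:20, 15:10-16:10, 16:30-17:20 (subtract 1h to convert from UTC+1).
Priya ∩ Luca: 11:40-13:25, 14:50-16:25.
Priya ∩ Luca ∩ Quinn: 11:40-13:25, 14:50-16:10.
Priya ∩ Luca ∩ Quinn ∩ Zubin: 11:40-13:25, 15:35-16:10.
Priya ∩ Luca ∩ Quinn ∩ Zubin ∩ Rina: 11:40-13:25, 15:35-16:10.
Priya ∩ Luca ∩ Quinn ∩ Zubin ∩ Rina ∩ Lila: 11:40-13:20, 15:35-16:10.
Those are the intersection windows.
The first common window of at least 45 minutes is 11:40-13:20, so the earliest start is 11:40.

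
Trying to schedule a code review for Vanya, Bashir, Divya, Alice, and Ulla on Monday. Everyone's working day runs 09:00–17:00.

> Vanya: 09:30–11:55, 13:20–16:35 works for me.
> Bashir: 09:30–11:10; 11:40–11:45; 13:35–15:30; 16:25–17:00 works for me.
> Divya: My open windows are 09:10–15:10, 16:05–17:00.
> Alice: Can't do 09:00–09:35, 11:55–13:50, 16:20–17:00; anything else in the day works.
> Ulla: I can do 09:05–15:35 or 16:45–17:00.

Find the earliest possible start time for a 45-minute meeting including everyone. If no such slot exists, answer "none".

Vanya free: 09:30-11:55, 13:20-16:35.
Bashir free: 09:30-11:10, 11:40-11:45, 13:35-15:30, 16:25-17:00.
Divya free: 09:10-15:10, 16:05-17:00.
Alice free: 09:35-11:55, 13:50-16:20 (invert busy blocks within the working day).
Ulla free: 09:05-15:35, 16:45-17:00.
Vanya ∩ Bashir: 09:30-11:10, 11:40-11:45, 13:35-15:30, 16:25-16:35.
Vanya ∩ Bashir ∩ Divya: 09:30-11:10, 11:40-11:45, 13:35-15:10, 16:25-16:35.
Vanya ∩ Bashir ∩ Divya ∩ Alice: 09:35-11:10, 11:40-11:45, 13:50-15:10.
Vanya ∩ Bashir ∩ Divya ∩ Alice ∩ Ulla: 09:35-11:10, 11:40-11:45, 13:50-15:10.
The first common window of at least 45 minutes is 09:35-11:10, so the earliest start is 09:35.

09:35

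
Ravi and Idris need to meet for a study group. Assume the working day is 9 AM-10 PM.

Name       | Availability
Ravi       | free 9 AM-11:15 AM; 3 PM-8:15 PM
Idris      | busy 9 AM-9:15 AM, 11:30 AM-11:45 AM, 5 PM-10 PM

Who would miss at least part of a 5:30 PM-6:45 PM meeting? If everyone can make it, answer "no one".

Ravi free: 09:00-11:15, 15:00-20:15.
Idris free: 09:15-11:30, 11:45-17:00 (invert busy blocks within the working day).
Ravi: free for 17:30-18:45. Idris: not fully free for 17:30-18:45.

Idris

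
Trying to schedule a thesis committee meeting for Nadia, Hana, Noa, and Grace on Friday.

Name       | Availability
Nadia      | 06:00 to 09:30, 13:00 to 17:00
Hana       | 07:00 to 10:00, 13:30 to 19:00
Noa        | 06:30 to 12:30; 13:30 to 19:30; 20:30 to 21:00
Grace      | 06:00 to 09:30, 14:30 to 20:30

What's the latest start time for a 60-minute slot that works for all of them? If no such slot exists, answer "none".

Nadia ∩ Hana: 07:00-09:30, 13:30-17:00.
Nadia ∩ Hana ∩ Noa: 07:00-09:30, 13:30-17:00.
Nadia ∩ Hana ∩ Noa ∩ Grace: 07:00-09:30, 14:30-17:00.
So the common availability across everyone is 07:00-09:30, 14:30-17:00.
The last common window of at least 60 minutes is 14:30-17:00; a 60-minute meeting can start as late as 16:00 and still end by 17:00.

16:00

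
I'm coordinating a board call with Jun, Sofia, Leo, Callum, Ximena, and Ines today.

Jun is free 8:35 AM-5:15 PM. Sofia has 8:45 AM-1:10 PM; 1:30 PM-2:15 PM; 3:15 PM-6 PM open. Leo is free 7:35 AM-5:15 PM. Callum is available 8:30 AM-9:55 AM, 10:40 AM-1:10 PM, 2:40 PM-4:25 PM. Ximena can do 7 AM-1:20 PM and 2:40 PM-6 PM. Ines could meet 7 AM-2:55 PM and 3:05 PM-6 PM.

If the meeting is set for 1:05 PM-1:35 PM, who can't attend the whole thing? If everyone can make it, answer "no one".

Callum, Sofia, Ximena

Jun: free for 13:05-13:35. Sofia: not fully free for 13:05-13:35. Leo: free for 13:05-13:35. Callum: not fully free for 13:05-13:35. Ximena: not fully free for 13:05-13:35. Ines: free for 13:05-13:35.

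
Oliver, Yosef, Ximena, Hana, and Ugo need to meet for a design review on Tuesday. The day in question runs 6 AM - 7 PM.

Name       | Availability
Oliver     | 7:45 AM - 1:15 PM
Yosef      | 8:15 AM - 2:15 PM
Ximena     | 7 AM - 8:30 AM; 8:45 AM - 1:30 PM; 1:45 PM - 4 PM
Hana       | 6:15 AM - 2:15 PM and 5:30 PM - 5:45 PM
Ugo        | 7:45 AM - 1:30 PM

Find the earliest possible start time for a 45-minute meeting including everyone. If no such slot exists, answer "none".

Oliver ∩ Yosef: 08:15-13:15.
Oliver ∩ Yosef ∩ Ximena: 08:15-08:30, 08:45-13:15.
Oliver ∩ Yosef ∩ Ximena ∩ Hana: 08:15-08:30, 08:45-13:15.
Oliver ∩ Yosef ∩ Ximena ∩ Hana ∩ Ugo: 08:15-08:30, 08:45-13:15.
So the common availability across everyone is 08:15-08:30, 08:45-13:15.
The first common window of at least 45 minutes is 08:45-13:15, so the earliest start is 08:45.

08:45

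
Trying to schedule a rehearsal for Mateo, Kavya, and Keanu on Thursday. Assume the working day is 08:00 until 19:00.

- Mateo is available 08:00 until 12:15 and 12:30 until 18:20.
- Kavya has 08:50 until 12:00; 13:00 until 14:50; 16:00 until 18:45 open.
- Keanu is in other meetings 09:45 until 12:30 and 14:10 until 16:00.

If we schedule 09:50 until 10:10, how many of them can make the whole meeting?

Mateo free: 08:00-12:15, 12:30-18:20.
Kavya free: 08:50-12:00, 13:00-14:50, 16:00-18:45.
Keanu free: 08:00-09:45, 12:30-14:10, 16:00-19:00 (invert busy blocks within the working day).
Mateo and Kavya can make the full 09:50-10:10 slot — that's 2.

2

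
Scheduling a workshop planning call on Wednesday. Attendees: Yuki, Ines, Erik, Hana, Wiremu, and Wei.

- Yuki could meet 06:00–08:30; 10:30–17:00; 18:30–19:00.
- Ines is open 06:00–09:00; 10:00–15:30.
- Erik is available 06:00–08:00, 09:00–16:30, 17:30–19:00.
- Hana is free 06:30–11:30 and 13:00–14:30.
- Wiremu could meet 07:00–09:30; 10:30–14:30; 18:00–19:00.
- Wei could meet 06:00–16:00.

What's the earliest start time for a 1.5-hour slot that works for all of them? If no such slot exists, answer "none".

13:00

Yuki ∩ Ines: 06:00-08:30, 10:30-15:30.
Yuki ∩ Ines ∩ Erik: 06:00-08:00, 10:30-15:30.
Yuki ∩ Ines ∩ Erik ∩ Hana: 06:30-08:00, 10:30-11:30, 13:00-14:30.
Yuki ∩ Ines ∩ Erik ∩ Hana ∩ Wiremu: 07:00-08:00, 10:30-11:30, 13:00-14:30.
Yuki ∩ Ines ∩ Erik ∩ Hana ∩ Wiremu ∩ Wei: 07:00-08:00, 10:30-11:30, 13:00-14:30.
Those are the intersection windows.
The first common window of at least 90 minutes is 13:00-14:30, so the earliest start is 13:00.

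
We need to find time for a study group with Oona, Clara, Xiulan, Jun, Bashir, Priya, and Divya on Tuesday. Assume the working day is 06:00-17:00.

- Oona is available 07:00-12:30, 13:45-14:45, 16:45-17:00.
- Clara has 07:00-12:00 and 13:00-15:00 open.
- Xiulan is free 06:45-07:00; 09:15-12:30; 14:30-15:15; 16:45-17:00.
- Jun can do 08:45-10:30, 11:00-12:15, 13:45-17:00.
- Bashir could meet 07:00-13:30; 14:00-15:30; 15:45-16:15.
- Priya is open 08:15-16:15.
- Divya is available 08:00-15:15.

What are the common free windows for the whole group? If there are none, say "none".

09:15-10:30, 11:00-12:00, 14:30-14:45

Oona ∩ Clara: 07:00-12:00, 13:45-14:45.
Oona ∩ Clara ∩ Xiulan: 09:15-12:00, 14:30-14:45.
Oona ∩ Clara ∩ Xiulan ∩ Jun: 09:15-10:30, 11:00-12:00, 14:30-14:45.
Oona ∩ Clara ∩ Xiulan ∩ Jun ∩ Bashir: 09:15-10:30, 11:00-12:00, 14:30-14:45.
Oona ∩ Clara ∩ Xiulan ∩ Jun ∩ Bashir ∩ Priya: 09:15-10:30, 11:00-12:00, 14:30-14:45.
Oona ∩ Clara ∩ Xiulan ∩ Jun ∩ Bashir ∩ Priya ∩ Divya: 09:15-10:30, 11:00-12:00, 14:30-14:45.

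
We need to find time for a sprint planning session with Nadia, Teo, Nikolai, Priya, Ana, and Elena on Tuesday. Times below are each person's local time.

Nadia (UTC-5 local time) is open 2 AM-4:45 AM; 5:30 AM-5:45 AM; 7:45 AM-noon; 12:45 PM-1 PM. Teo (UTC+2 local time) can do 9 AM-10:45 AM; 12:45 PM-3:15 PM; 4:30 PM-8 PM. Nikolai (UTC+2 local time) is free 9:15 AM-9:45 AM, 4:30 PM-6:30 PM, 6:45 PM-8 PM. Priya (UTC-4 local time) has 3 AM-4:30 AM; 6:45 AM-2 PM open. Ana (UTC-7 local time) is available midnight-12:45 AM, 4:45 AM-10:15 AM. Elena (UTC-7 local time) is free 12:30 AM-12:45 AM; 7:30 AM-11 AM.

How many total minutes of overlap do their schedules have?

150

Nadia in UTC: 07:00-09:45, 10:30-10:45, 12:45-17:00, 17:45-18:00 (add 5h to convert from UTC-5).
Teo in UTC: 07:00-08:45, 10:45-13:15, 14:30-18:00 (subtract 2h to convert from UTC+2).
Nikolai in UTC: 07:15-07:45, 14:30-16:30, 16:45-18:00 (subtract 2h to convert from UTC+2).
Priya in UTC: 07:00-08:30, 10:45-18:00 (add 4h to convert from UTC-4).
Ana in UTC: 07:00-07:45, 11:45-17:15 (add 7h to convert from UTC-7).
Elena in UTC: 07:30-07:45, 14:30-18:00 (add 7h to convert from UTC-7).
Nadia ∩ Teo: 07:00-08:45, 12:45-13:15, 14:30-17:00, 17:45-18:00.
Nadia ∩ Teo ∩ Nikolai: 07:15-07:45, 14:30-16:30, 16:45-17:00, 17:45-18:00.
Nadia ∩ Teo ∩ Nikolai ∩ Priya: 07:15-07:45, 14:30-16:30, 16:45-17:00, 17:45-18:00.
Nadia ∩ Teo ∩ Nikolai ∩ Priya ∩ Ana: 07:15-07:45, 14:30-16:30, 16:45-17:00.
Nadia ∩ Teo ∩ Nikolai ∩ Priya ∩ Ana ∩ Elena: 07:30-07:45, 14:30-16:30, 16:45-17:00.
Summing the common windows: 15 + 120 + 15 = 150 minutes.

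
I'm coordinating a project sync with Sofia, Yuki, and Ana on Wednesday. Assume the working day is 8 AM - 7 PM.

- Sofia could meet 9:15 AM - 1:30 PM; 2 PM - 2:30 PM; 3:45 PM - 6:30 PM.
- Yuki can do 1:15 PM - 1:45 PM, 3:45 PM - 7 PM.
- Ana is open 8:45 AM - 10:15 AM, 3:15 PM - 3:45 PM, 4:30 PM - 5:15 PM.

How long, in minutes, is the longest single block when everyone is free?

45

Sofia ∩ Yuki: 13:15-13:30, 15:45-18:30.
Sofia ∩ Yuki ∩ Ana: 16:30-17:15.
So the common availability across everyone is 16:30-17:15.
The longest is 16:30-17:15 at 45 minutes.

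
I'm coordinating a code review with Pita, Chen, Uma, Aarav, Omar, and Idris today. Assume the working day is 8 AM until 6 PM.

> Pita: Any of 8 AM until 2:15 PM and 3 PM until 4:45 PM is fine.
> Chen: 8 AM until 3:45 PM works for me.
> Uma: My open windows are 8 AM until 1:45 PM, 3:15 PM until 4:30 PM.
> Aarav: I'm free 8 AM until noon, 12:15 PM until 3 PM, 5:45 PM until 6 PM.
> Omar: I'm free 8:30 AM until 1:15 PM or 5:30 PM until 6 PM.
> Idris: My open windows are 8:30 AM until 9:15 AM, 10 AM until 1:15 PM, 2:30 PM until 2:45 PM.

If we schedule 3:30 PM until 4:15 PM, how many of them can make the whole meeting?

2

Pita and Uma can make the full 15:30-16:15 slot — that's 2.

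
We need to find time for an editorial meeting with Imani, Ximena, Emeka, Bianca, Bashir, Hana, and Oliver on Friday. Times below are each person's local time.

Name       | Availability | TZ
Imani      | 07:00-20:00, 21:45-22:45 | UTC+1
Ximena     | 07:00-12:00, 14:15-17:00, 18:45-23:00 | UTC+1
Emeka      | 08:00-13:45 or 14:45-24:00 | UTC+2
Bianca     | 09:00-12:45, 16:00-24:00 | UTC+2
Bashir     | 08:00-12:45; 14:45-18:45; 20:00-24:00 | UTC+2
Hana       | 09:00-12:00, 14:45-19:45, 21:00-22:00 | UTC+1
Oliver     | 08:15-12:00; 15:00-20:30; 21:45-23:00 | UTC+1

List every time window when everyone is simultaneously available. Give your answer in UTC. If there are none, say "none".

Imani in UTC: 06:00-19:00, 20:45-21:45 (subtract 1h to convert from UTC+1).
Ximena in UTC: 06:00-11:00, 13:15-16:00, 17:45-22:00 (subtract 1h to convert from UTC+1).
Emeka in UTC: 06:00-11:45, 12:45-22:00 (subtract 2h to convert from UTC+2).
Bianca in UTC: 07:00-10:45, 14:00-22:00 (subtract 2h to convert from UTC+2).
Bashir in UTC: 06:00-10:45, 12:45-16:45, 18:00-22:00 (subtract 2h to convert from UTC+2).
Hana in UTC: 08:00-11:00, 13:45-18:45, 20:00-21:00 (subtract 1h to convert from UTC+1).
Oliver in UTC: 07:15-11:00, 14:00-19:30, 20:45-22:00 (subtract 1h to convert from UTC+1).
Imani ∩ Ximena: 06:00-11:00, 13:15-16:00, 17:45-19:00, 20:45-21:45.
Imani ∩ Ximena ∩ Emeka: 06:00-11:00, 13:15-16:00, 17:45-19:00, 20:45-21:45.
Imani ∩ Ximena ∩ Emeka ∩ Bianca: 07:00-10:45, 14:00-16:00, 17:45-19:00, 20:45-21:45.
Imani ∩ Ximena ∩ Emeka ∩ Bianca ∩ Bashir: 07:00-10:45, 14:00-16:00, 18:00-19:00, 20:45-21:45.
Imani ∩ Ximena ∩ Emeka ∩ Bianca ∩ Bashir ∩ Hana: 08:00-10:45, 14:00-16:00, 18:00-18:45, 20:45-21:00.
Imani ∩ Ximena ∩ Emeka ∩ Bianca ∩ Bashir ∩ Hana ∩ Oliver: 08:00-10:45, 14:00-16:00, 18:00-18:45, 20:45-21:00.

08:00-10:45, 14:00-16:00, 18:00-18:45, 20:45-21:00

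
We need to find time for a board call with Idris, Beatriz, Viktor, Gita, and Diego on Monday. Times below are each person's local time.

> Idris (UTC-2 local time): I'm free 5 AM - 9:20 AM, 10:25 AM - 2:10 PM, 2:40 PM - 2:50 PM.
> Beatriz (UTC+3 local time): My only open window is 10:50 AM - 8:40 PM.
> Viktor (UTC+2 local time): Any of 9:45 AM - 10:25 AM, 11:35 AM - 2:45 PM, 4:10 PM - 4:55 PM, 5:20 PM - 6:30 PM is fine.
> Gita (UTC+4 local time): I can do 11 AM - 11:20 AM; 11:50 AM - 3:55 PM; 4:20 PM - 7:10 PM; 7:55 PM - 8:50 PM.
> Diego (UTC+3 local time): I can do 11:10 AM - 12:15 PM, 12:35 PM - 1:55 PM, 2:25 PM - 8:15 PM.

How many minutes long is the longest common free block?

Idris in UTC: 07:00-11:20, 12:25-16:10, 16:40-16:50 (add 2h to convert from UTC-2).
Beatriz in UTC: 07:50-17:40 (subtract 3h to convert from UTC+3).
Viktor in UTC: 07:45-08:25, 09:35-12:45, 14:10-14:55, 15:20-16:30 (subtract 2h to convert from UTC+2).
Gita in UTC: 07:00-07:20, 07:50-11:55, 12:20-15:10, 15:55-16:50 (subtract 4h to convert from UTC+4).
Diego in UTC: 08:10-09:15, 09:35-10:55, 11:25-17:15 (subtract 3h to convert from UTC+3).
Idris ∩ Beatriz: 07:50-11:20, 12:25-16:10, 16:40-16:50.
Idris ∩ Beatriz ∩ Viktor: 07:50-08:25, 09:35-11:20, 12:25-12:45, 14:10-14:55, 15:20-16:10.
Idris ∩ Beatriz ∩ Viktor ∩ Gita: 07:50-08:25, 09:35-11:20, 12:25-12:45, 14:10-14:55, 15:55-16:10.
Idris ∩ Beatriz ∩ Viktor ∩ Gita ∩ Diego: 08:10-08:25, 09:35-10:55, 12:25-12:45, 14:10-14:55, 15:55-16:10.
The longest is 09:35-10:55 at 80 minutes.

80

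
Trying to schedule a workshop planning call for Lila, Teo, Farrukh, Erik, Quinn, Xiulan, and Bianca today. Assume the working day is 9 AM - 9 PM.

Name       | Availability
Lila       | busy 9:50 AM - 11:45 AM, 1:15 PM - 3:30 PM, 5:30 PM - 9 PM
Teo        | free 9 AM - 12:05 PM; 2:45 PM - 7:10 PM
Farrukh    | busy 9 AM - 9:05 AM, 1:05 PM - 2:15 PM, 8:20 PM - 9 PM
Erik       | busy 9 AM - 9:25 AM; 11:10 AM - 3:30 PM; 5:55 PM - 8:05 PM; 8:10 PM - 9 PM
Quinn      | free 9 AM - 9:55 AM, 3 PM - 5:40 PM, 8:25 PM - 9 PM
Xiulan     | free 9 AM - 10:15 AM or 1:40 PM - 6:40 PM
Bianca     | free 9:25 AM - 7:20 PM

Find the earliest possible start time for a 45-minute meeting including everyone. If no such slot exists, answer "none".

Lila free: 09:00-09:50, 11:45-13:15, 15:30-17:30 (invert busy blocks within the working day).
Teo free: 09:00-12:05, 14:45-19:10.
Farrukh free: 09:05-13:05, 14:15-20:20 (invert busy blocks within the working day).
Erik free: 09:25-11:10, 15:30-17:55, 20:05-20:10 (invert busy blocks within the working day).
Quinn free: 09:00-09:55, 15:00-17:40, 20:25-21:00.
Xiulan free: 09:00-10:15, 13:40-18:40.
Bianca free: 09:25-19:20.
Lila ∩ Teo: 09:00-09:50, 11:45-12:05, 15:30-17:30.
Lila ∩ Teo ∩ Farrukh: 09:05-09:50, 11:45-12:05, 15:30-17:30.
Lila ∩ Teo ∩ Farrukh ∩ Erik: 09:25-09:50, 15:30-17:30.
Lila ∩ Teo ∩ Farrukh ∩ Erik ∩ Quinn: 09:25-09:50, 15:30-17:30.
Lila ∩ Teo ∩ Farrukh ∩ Erik ∩ Quinn ∩ Xiulan: 09:25-09:50, 15:30-17:30.
Lila ∩ Teo ∩ Farrukh ∩ Erik ∩ Quinn ∩ Xiulan ∩ Bianca: 09:25-09:50, 15:30-17:30.
The first common window of at least 45 minutes is 15:30-17:30, so the earliest start is 15:30.

15:30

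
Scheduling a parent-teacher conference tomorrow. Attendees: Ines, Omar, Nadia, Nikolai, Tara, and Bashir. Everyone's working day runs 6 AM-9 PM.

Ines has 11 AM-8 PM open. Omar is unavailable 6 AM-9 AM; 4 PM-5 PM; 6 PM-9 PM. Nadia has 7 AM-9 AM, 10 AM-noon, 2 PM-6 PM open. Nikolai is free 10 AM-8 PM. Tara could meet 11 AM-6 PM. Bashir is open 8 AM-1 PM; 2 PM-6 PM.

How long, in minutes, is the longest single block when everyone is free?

120

Ines free: 11:00-20:00.
Omar free: 09:00-16:00, 17:00-18:00 (invert busy blocks within the working day).
Nadia free: 07:00-09:00, 10:00-12:00, 14:00-18:00.
Nikolai free: 10:00-20:00.
Tara free: 11:00-18:00.
Bashir free: 08:00-13:00, 14:00-18:00.
Ines ∩ Omar: 11:00-16:00, 17:00-18:00.
Ines ∩ Omar ∩ Nadia: 11:00-12:00, 14:00-16:00, 17:00-18:00.
Ines ∩ Omar ∩ Nadia ∩ Nikolai: 11:00-12:00, 14:00-16:00, 17:00-18:00.
Ines ∩ Omar ∩ Nadia ∩ Nikolai ∩ Tara: 11:00-12:00, 14:00-16:00, 17:00-18:00.
Ines ∩ Omar ∩ Nadia ∩ Nikolai ∩ Tara ∩ Bashir: 11:00-12:00, 14:00-16:00, 17:00-18:00.
The longest is 14:00-16:00 at 120 minutes.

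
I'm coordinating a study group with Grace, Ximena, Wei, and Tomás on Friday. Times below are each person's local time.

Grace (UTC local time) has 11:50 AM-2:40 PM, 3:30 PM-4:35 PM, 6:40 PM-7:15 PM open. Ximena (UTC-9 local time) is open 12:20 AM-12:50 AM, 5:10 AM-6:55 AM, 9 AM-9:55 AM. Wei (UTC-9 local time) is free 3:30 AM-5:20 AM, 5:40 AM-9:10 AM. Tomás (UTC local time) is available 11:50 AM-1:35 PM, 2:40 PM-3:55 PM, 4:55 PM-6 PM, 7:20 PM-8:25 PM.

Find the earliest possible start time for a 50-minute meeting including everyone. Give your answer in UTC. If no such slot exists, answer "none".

Grace in UTC: 11:50-14:40, 15:30-16:35, 18:40-19:15.
Ximena in UTC: 09:20-09:50, 14:10-15:55, 18:00-18:55 (add 9h to convert from UTC-9).
Wei in UTC: 12:30-14:20, 14:40-18:10 (add 9h to convert from UTC-9).
Tomás in UTC: 11:50-13:35, 14:40-15:55, 16:55-18:00, 19:20-20:25.
Grace ∩ Ximena: 14:10-14:40, 15:30-15:55, 18:40-18:55.
Grace ∩ Ximena ∩ Wei: 14:10-14:20, 15:30-15:55.
Grace ∩ Ximena ∩ Wei ∩ Tomás: 15:30-15:55.
No common window is at least 50 minutes long.

none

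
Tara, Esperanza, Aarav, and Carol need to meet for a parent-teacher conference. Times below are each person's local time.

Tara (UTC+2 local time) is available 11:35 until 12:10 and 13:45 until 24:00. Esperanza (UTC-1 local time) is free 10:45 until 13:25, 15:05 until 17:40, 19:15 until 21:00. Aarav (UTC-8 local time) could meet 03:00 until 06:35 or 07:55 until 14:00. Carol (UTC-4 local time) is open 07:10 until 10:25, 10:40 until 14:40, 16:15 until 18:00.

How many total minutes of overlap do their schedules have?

Tara in UTC: 09:35-10:10, 11:45-22:00 (subtract 2h to convert from UTC+2).
Esperanza in UTC: 11:45-14:25, 16:05-18:40, 20:15-22:00 (add 1h to convert from UTC-1).
Aarav in UTC: 11:00-14:35, 15:55-22:00 (add 8h to convert from UTC-8).
Carol in UTC: 11:10-14:25, 14:40-18:40, 20:15-22:00 (add 4h to convert from UTC-4).
Tara ∩ Esperanza: 11:45-14:25, 16:05-18:40, 20:15-22:00.
Tara ∩ Esperanza ∩ Aarav: 11:45-14:25, 16:05-18:40, 20:15-22:00.
Tara ∩ Esperanza ∩ Aarav ∩ Carol: 11:45-14:25, 16:05-18:40, 20:15-22:00.
Summing the common windows: 160 + 155 + 105 = 420 minutes.

420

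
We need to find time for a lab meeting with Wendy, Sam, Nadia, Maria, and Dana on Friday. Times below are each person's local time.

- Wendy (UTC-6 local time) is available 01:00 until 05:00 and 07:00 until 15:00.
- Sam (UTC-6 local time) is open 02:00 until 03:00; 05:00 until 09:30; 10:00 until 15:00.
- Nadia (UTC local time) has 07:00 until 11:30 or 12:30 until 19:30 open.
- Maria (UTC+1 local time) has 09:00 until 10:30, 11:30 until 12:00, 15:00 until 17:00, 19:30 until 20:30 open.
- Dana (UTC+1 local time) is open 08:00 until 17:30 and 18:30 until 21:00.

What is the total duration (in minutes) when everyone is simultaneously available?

210

Wendy in UTC: 07:00-11:00, 13:00-21:00 (add 6h to convert from UTC-6).
Sam in UTC: 08:00-09:00, 11:00-15:30, 16:00-21:00 (add 6h to convert from UTC-6).
Nadia in UTC: 07:00-11:30, 12:30-19:30.
Maria in UTC: 08:00-09:30, 10:30-11:00, 14:00-16:00, 18:30-19:30 (subtract 1h to convert from UTC+1).
Dana in UTC: 07:00-16:30, 17:30-20:00 (subtract 1h to convert from UTC+1).
Wendy ∩ Sam: 08:00-09:00, 13:00-15:30, 16:00-21:00.
Wendy ∩ Sam ∩ Nadia: 08:00-09:00, 13:00-15:30, 16:00-19:30.
Wendy ∩ Sam ∩ Nadia ∩ Maria: 08:00-09:00, 14:00-15:30, 18:30-19:30.
Wendy ∩ Sam ∩ Nadia ∩ Maria ∩ Dana: 08:00-09:00, 14:00-15:30, 18:30-19:30.
Summing the common windows: 60 + 90 + 60 = 210 minutes.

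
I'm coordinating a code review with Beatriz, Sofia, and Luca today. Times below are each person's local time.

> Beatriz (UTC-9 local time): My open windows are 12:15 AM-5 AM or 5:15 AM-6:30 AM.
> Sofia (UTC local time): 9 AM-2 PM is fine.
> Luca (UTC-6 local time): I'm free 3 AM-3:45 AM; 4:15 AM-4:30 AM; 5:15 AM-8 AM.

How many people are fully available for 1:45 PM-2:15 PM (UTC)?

0

Beatriz in UTC: 09:15-14:00, 14:15-15:30 (add 9h to convert from UTC-9).
Sofia in UTC: 09:00-14:00.
Luca in UTC: 09:00-09:45, 10:15-10:30, 11:15-14:00 (add 6h to convert from UTC-6).
nobody can make the full 13:45-14:15 slot — that's 0.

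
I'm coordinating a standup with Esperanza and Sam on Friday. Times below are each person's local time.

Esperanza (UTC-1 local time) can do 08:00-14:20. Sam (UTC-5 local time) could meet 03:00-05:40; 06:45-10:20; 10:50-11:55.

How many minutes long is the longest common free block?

Esperanza in UTC: 09:00-15:20 (add 1h to convert from UTC-1).
Sam in UTC: 08:00-10:40, 11:45-15:20, 15:50-16:55 (add 5h to convert from UTC-5).
Esperanza ∩ Sam: 09:00-10:40, 11:45-15:20.
The longest is 11:45-15:20 at 215 minutes.

215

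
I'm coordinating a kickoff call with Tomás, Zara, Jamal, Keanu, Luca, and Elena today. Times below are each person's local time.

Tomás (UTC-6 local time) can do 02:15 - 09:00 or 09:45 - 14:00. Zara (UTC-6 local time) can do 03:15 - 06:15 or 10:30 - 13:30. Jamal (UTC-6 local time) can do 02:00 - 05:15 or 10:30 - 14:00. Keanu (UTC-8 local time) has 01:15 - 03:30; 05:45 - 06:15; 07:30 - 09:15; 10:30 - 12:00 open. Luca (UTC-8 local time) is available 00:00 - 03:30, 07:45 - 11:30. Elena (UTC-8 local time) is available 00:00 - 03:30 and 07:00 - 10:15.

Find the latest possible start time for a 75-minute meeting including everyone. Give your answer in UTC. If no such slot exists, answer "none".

Tomás in UTC: 08:15-15:00, 15:45-20:00 (add 6h to convert from UTC-6).
Zara in UTC: 09:15-12:15, 16:30-19:30 (add 6h to convert from UTC-6).
Jamal in UTC: 08:00-11:15, 16:30-20:00 (add 6h to convert from UTC-6).
Keanu in UTC: 09:15-11:30, 13:45-14:15, 15:30-17:15, 18:30-20:00 (add 8h to convert from UTC-8).
Luca in UTC: 08:00-11:30, 15:45-19:30 (add 8h to convert from UTC-8).
Elena in UTC: 08:00-11:30, 15:00-18:15 (add 8h to convert from UTC-8).
Tomás ∩ Zara: 09:15-12:15, 16:30-19:30.
Tomás ∩ Zara ∩ Jamal: 09:15-11:15, 16:30-19:30.
Tomás ∩ Zara ∩ Jamal ∩ Keanu: 09:15-11:15, 16:30-17:15, 18:30-19:30.
Tomás ∩ Zara ∩ Jamal ∩ Keanu ∩ Luca: 09:15-11:15, 16:30-17:15, 18:30-19:30.
Tomás ∩ Zara ∩ Jamal ∩ Keanu ∩ Luca ∩ Elena: 09:15-11:15, 16:30-17:15.
Those are the intersection windows.
The last common window of at least 75 minutes is 09:15-11:15; a 75-minute meeting can start as late as 10:00 and still end by 11:15.

10:00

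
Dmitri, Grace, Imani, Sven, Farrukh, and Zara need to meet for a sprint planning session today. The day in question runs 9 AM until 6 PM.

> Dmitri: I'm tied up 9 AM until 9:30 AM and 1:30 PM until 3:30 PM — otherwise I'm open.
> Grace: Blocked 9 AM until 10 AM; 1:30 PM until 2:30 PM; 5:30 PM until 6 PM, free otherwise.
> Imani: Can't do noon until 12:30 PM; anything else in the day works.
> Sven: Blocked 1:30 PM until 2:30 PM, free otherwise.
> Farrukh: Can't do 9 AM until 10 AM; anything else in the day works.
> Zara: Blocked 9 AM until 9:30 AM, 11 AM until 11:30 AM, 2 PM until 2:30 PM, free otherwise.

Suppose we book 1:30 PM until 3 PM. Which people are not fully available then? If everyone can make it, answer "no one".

Dmitri free: 09:30-13:30, 15:30-18:00 (invert busy blocks within the working day).
Grace free: 10:00-13:30, 14:30-17:30 (invert busy blocks within the working day).
Imani free: 09:00-12:00, 12:30-18:00 (invert busy blocks within the working day).
Sven free: 09:00-13:30, 14:30-18:00 (invert busy blocks within the working day).
Farrukh free: 10:00-18:00 (invert busy blocks within the working day).
Zara free: 09:30-11:00, 11:30-14:00, 14:30-18:00 (invert busy blocks within the working day).
Dmitri: not fully free for 13:30-15:00. Grace: not fully free for 13:30-15:00. Imani: free for 13:30-15:00. Sven: not fully free for 13:30-15:00. Farrukh: free for 13:30-15:00. Zara: not fully free for 13:30-15:00.

Dmitri, Grace, Sven, Zara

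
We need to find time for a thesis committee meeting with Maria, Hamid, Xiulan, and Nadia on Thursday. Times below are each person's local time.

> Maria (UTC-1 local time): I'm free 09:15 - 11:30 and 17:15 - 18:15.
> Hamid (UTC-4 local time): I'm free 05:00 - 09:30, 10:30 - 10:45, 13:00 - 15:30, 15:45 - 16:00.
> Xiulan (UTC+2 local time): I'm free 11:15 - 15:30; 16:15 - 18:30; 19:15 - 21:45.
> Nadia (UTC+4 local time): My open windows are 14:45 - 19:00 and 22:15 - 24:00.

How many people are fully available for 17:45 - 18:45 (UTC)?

Maria in UTC: 10:15-12:30, 18:15-19:15 (add 1h to convert from UTC-1).
Hamid in UTC: 09:00-13:30, 14:30-14:45, 17:00-19:30, 19:45-20:00 (add 4h to convert from UTC-4).
Xiulan in UTC: 09:15-13:30, 14:15-16:30, 17:15-19:45 (subtract 2h to convert from UTC+2).
Nadia in UTC: 10:45-15:00, 18:15-20:00 (subtract 4h to convert from UTC+4).
Hamid and Xiulan can make the full 17:45-18:45 slot — that's 2.

2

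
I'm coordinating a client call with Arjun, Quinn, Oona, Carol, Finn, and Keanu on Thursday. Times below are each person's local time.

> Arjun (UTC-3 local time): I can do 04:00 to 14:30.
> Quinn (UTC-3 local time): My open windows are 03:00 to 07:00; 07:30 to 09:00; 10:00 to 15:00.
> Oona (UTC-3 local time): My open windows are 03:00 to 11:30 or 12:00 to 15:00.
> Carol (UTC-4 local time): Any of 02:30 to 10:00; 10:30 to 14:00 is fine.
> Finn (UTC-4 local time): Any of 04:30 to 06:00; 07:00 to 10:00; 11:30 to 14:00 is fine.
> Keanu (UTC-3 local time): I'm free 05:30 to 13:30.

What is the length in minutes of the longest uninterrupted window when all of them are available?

90

Arjun in UTC: 07:00-17:30 (add 3h to convert from UTC-3).
Quinn in UTC: 06:00-10:00, 10:30-12:00, 13:00-18:00 (add 3h to convert from UTC-3).
Oona in UTC: 06:00-14:30, 15:00-18:00 (add 3h to convert from UTC-3).
Carol in UTC: 06:30-14:00, 14:30-18:00 (add 4h to convert from UTC-4).
Finn in UTC: 08:30-10:00, 11:00-14:00, 15:30-18:00 (add 4h to convert from UTC-4).
Keanu in UTC: 08:30-16:30 (add 3h to convert from UTC-3).
Arjun ∩ Quinn: 07:00-10:00, 10:30-12:00, 13:00-17:30.
Arjun ∩ Quinn ∩ Oona: 07:00-10:00, 10:30-12:00, 13:00-14:30, 15:00-17:30.
Arjun ∩ Quinn ∩ Oona ∩ Carol: 07:00-10:00, 10:30-12:00, 13:00-14:00, 15:00-17:30.
Arjun ∩ Quinn ∩ Oona ∩ Carol ∩ Finn: 08:30-10:00, 11:00-12:00, 13:00-14:00, 15:30-17:30.
Arjun ∩ Quinn ∩ Oona ∩ Carol ∩ Finn ∩ Keanu: 08:30-10:00, 11:00-12:00, 13:00-14:00, 15:30-16:30.
The longest is 08:30-10:00 at 90 minutes.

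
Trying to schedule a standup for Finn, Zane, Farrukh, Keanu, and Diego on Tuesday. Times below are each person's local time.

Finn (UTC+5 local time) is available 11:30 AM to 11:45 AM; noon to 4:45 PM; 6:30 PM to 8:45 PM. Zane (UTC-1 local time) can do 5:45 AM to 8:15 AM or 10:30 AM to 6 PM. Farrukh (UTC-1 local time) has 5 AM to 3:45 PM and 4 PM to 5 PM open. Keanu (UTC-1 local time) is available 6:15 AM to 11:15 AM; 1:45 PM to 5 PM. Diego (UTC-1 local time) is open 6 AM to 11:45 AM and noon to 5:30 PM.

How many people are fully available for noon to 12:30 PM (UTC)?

Finn in UTC: 06:30-06:45, 07:00-11:45, 13:30-15:45 (subtract 5h to convert from UTC+5).
Zane in UTC: 06:45-09:15, 11:30-19:00 (add 1h to convert from UTC-1).
Farrukh in UTC: 06:00-16:45, 17:00-18:00 (add 1h to convert from UTC-1).
Keanu in UTC: 07:15-12:15, 14:45-18:00 (add 1h to convert from UTC-1).
Diego in UTC: 07:00-12:45, 13:00-18:30 (add 1h to convert from UTC-1).
Zane, Farrukh, and Diego can make the full 12:00-12:30 slot — that's 3.

3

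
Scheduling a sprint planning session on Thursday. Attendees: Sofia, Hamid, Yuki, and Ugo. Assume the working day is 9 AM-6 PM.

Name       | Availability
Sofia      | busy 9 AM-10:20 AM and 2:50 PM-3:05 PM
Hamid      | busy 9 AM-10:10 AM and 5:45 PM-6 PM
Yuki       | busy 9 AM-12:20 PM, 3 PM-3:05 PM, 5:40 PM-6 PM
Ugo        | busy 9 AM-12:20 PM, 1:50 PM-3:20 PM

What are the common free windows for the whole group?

12:20-13:50, 15:20-17:40

Sofia free: 10:20-14:50, 15:05-18:00 (invert busy blocks within the working day).
Hamid free: 10:10-17:45 (invert busy blocks within the working day).
Yuki free: 12:20-15:00, 15:05-17:40 (invert busy blocks within the working day).
Ugo free: 12:20-13:50, 15:20-18:00 (invert busy blocks within the working day).
Sofia ∩ Hamid: 10:20-14:50, 15:05-17:45.
Sofia ∩ Hamid ∩ Yuki: 12:20-14:50, 15:05-17:40.
Sofia ∩ Hamid ∩ Yuki ∩ Ugo: 12:20-13:50, 15:20-17:40.
So the common availability across everyone is 12:20-13:50, 15:20-17:40.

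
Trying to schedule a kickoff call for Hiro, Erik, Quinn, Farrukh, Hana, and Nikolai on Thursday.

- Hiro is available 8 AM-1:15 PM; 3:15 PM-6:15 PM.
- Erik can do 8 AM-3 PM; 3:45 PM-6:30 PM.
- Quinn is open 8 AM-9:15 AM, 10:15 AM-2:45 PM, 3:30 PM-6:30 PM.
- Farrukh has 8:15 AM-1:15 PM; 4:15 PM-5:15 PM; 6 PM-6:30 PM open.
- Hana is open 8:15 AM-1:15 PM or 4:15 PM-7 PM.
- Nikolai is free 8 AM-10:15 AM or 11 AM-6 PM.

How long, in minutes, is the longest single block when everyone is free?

135

Hiro ∩ Erik: 08:00-13:15, 15:45-18:15.
Hiro ∩ Erik ∩ Quinn: 08:00-09:15, 10:15-13:15, 15:45-18:15.
Hiro ∩ Erik ∩ Quinn ∩ Farrukh: 08:15-09:15, 10:15-13:15, 16:15-17:15, 18:00-18:15.
Hiro ∩ Erik ∩ Quinn ∩ Farrukh ∩ Hana: 08:15-09:15, 10:15-13:15, 16:15-17:15, 18:00-18:15.
Hiro ∩ Erik ∩ Quinn ∩ Farrukh ∩ Hana ∩ Nikolai: 08:15-09:15, 11:00-13:15, 16:15-17:15.
So the common availability across everyone is 08:15-09:15, 11:00-13:15, 16:15-17:15.
The longest is 11:00-13:15 at 135 minutes.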